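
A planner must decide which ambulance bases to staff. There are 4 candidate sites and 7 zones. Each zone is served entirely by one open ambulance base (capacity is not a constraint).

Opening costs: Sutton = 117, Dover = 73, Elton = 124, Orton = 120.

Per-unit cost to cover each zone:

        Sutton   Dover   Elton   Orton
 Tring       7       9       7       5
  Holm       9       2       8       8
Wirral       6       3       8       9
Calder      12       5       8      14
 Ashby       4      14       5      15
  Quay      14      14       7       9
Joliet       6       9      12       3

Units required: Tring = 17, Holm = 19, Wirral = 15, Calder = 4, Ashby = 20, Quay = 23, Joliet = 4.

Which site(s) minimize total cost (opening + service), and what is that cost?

Open Dover and Elton; minimum total cost 716.

For any fixed open set, each zone goes to its cheapest open site; total = fixed + service.
{Dover, Elton}: Tring→Elton 7·17=119, Holm→Dover 2·19=38, Wirral→Dover 3·15=45, Calder→Dover 5·4=20, Ashby→Elton 5·20=100, Quay→Elton 7·23=161, Joliet→Dover 9·4=36. Service 519; fixed 197; total 716.
{Dover, Elton, Orton}: service 461 + fixed 317 = 778
{Sutton, Dover, Orton}: service 487 + fixed 310 = 797
{Sutton, Dover, Elton, Orton}: service 441 + fixed 434 = 875
No other subset beats 716.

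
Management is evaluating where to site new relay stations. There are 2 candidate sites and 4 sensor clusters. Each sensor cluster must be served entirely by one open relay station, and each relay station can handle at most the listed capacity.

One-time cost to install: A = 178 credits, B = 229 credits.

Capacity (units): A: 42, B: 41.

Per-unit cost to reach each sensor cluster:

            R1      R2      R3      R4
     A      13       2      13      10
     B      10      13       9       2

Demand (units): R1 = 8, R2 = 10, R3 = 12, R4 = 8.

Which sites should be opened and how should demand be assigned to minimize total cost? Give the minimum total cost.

Open {A}: R1→A 13·8=104, R2→A 2·10=20, R3→A 13·12=156, R4→A 10·8=80.
Loads: A carries 38/42. Service 360; fixed 178; total 538.
Next best feasible plan costs 563.

Minimum total cost: 538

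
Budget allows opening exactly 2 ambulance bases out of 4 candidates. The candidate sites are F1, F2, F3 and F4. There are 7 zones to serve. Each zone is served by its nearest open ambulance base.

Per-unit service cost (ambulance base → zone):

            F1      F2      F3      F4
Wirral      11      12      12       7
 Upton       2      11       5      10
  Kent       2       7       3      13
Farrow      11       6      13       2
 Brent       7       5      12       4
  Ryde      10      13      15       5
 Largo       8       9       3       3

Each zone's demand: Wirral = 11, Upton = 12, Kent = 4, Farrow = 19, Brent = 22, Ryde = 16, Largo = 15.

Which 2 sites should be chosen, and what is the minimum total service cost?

Choose F1 and F4; total service cost 360.

With exactly 2 open, each zone uses its cheapest among the chosen.
{F1, F4}: Wirral→F4 7·11=77, Upton→F1 2·12=24, Kent→F1 2·4=8, Farrow→F4 2·19=38, Brent→F4 4·22=88, Ryde→F4 5·16=80, Largo→F4 3·15=45. Service cost 360.
{F3, F4}: service cost 400
{F2, F4}: service cost 476
Among all 6 size-2 choices, {F1, F4} is lowest.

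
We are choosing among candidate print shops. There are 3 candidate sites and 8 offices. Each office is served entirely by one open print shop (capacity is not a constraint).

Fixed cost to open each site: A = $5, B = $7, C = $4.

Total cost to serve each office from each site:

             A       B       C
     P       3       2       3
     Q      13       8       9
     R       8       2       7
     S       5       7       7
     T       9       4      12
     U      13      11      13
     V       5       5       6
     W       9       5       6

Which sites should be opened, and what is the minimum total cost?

For any fixed open set, each office goes to its cheapest open site; total = fixed + service.
{B}: P→B 2, Q→B 8, R→B 2, S→B 7, T→B 4, U→B 11, V→B 5, W→B 5. Service 44; fixed 7; total 51.
{A, B}: service 42 + fixed 12 = 54
{B, C}: service 44 + fixed 11 = 55
{A, B, C}: service 42 + fixed 16 = 58
No other subset beats 51.

Open B only; minimum total cost 51.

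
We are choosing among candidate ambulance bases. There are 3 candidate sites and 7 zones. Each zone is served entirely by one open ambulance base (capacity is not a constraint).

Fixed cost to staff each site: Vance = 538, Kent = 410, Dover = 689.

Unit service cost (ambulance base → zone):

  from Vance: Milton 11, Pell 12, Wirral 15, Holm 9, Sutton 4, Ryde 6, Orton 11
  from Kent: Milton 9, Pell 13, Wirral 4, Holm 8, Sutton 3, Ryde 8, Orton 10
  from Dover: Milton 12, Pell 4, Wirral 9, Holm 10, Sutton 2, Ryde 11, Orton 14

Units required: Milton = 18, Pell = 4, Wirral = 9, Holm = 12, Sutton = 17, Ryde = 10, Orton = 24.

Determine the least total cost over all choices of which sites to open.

For any fixed open set, each zone goes to its cheapest open site; total = fixed + service.
{Kent}: Milton→Kent 9·18=162, Pell→Kent 13·4=52, Wirral→Kent 4·9=36, Holm→Kent 8·12=96, Sutton→Kent 3·17=51, Ryde→Kent 8·10=80, Orton→Kent 10·24=240. Service 717; fixed 410; total 1127.
{Vance}: service 881 + fixed 538 = 1419
{Dover}: service 913 + fixed 689 = 1602
{Vance, Kent, Dover}: service 644 + fixed 1637 = 2281
(All 7 nonempty subsets were checked; Kent only is lowest.)

Minimum total cost: 1127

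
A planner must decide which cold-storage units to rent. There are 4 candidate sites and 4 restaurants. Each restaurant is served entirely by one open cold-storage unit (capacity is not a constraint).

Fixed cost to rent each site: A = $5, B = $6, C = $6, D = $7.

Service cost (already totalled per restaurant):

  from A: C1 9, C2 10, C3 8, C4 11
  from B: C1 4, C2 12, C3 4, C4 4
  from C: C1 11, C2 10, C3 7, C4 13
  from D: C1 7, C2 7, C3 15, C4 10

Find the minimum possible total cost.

Minimum total cost: 30

For any fixed open set, each restaurant goes to its cheapest open site; total = fixed + service.
{B}: C1→B 4, C2→B 12, C3→B 4, C4→B 4. Service 24; fixed 6; total 30.
{B, D}: service 19 + fixed 13 = 32
{A, B}: C1→B 4, C2→A 10, C3→B 4, C4→B 4. Service 22; fixed 11; total 33.
{A, B, C, D}: C1→B 4, C2→D 7, C3→B 4, C4→B 4. Service 19; fixed 24; total 43.
No other subset beats 30.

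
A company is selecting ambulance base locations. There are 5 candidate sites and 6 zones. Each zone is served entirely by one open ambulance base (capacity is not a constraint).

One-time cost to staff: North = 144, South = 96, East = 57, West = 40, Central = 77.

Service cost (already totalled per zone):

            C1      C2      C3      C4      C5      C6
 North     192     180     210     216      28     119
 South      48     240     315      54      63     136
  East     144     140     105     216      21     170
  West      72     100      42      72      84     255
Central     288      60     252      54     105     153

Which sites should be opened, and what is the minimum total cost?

For any fixed open set, each zone goes to its cheapest open site; total = fixed + service.
{East, West}: C1→West 72, C2→West 100, C3→West 42, C4→West 72, C5→East 21, C6→East 170. Service 477; fixed 97; total 574.
{East, West, Central}: service 402 + fixed 174 = 576
{South, West}: service 443 + fixed 136 = 579
{North, South, East, West, Central}: C1→South 48, C2→Central 60, C3→West 42, C4→South 54, C5→East 21, C6→North 119. Service 344; fixed 414; total 758.
No other subset beats 574.

Open East and West; minimum total cost 574.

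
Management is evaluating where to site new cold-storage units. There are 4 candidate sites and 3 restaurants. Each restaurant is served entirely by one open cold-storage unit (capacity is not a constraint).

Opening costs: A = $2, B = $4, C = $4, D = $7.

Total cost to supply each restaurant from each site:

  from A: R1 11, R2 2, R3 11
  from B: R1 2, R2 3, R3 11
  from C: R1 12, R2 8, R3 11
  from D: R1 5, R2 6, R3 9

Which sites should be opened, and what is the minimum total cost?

For any fixed open set, each restaurant goes to its cheapest open site; total = fixed + service.
{B}: R1→B 2, R2→B 3, R3→B 11. Service 16; fixed 4; total 20.
{A, B}: service 15 + fixed 6 = 21
{B, C}: service 16 + fixed 8 = 24
{A, B, C, D}: service 13 + fixed 17 = 30
(All 15 nonempty subsets were checked; B only is lowest.)

Open B only; minimum total cost 20.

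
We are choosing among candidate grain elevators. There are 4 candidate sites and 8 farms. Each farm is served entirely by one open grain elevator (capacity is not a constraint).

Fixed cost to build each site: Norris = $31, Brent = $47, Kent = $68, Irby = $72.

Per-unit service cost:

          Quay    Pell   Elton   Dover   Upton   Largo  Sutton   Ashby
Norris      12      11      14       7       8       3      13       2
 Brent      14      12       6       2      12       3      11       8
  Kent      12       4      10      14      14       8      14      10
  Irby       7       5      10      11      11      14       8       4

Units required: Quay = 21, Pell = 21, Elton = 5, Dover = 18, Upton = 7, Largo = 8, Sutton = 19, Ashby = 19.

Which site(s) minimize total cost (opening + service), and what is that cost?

Open Norris, Brent and Irby; minimum total cost 738.

For any fixed open set, each farm goes to its cheapest open site; total = fixed + service.
{Norris, Brent, Irby}: Quay→Irby 7·21=147, Pell→Irby 5·21=105, Elton→Brent 6·5=30, Dover→Brent 2·18=36, Upton→Norris 8·7=56, Largo→Norris 3·8=24, Sutton→Irby 8·19=152, Ashby→Norris 2·19=38. Service 588; fixed 150; total 738.
{Brent, Irby}: service 647 + fixed 119 = 766
{Norris, Brent, Kent, Irby}: service 567 + fixed 218 = 785
{Norris}: service 1044 + fixed 31 = 1075
(All 15 nonempty subsets were checked; Norris, Brent and Irby is lowest.)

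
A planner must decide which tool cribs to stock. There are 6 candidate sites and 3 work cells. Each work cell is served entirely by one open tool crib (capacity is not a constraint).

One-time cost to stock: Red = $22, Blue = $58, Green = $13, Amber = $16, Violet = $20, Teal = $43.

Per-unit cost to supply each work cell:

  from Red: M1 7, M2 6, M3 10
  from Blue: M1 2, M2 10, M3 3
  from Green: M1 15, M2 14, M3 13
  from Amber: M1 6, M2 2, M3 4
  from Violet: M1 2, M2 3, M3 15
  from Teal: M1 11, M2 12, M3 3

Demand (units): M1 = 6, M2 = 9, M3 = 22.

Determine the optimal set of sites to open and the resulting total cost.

For any fixed open set, each work cell goes to its cheapest open site; total = fixed + service.
{Amber, Violet}: M1→Violet 2·6=12, M2→Amber 2·9=18, M3→Amber 4·22=88. Service 118; fixed 36; total 154.
{Amber}: service 142 + fixed 16 = 158
{Green, Amber, Violet}: service 118 + fixed 49 = 167
{Red, Blue, Green, Amber, Violet, Teal}: M1→Blue 2·6=12, M2→Amber 2·9=18, M3→Blue 3·22=66. Service 96; fixed 172; total 268.
No other subset beats 154.

Open Amber and Violet; minimum total cost 154.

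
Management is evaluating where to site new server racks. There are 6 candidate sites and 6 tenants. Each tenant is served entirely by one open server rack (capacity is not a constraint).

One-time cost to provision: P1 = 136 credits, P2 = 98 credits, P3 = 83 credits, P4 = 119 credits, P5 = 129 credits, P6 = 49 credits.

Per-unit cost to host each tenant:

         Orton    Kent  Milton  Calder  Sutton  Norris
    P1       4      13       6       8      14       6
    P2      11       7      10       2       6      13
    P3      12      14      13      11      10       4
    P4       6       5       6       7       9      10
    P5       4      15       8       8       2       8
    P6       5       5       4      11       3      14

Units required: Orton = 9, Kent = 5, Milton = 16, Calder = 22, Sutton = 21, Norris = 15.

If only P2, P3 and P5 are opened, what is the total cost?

Total cost: 655

Each tenant is assigned to its cheapest site among the open ones.
{P2, P3, P5}: Orton→P5 4·9=36, Kent→P2 7·5=35, Milton→P5 8·16=128, Calder→P2 2·22=44, Sutton→P5 2·21=42, Norris→P3 4·15=60. Service 345; fixed 310; total 655.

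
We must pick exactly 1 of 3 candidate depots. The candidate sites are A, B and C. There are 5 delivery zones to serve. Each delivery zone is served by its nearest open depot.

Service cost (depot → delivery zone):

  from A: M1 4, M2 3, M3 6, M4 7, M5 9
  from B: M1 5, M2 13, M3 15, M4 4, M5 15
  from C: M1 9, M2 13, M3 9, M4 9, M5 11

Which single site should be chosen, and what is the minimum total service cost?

With exactly 1 open, each delivery zone uses its cheapest among the chosen.
{A}: M1→A 4, M2→A 3, M3→A 6, M4→A 7, M5→A 9. Service cost 29.
{C}: service cost 51
{B}: service cost 52
Among all 3 size-1 choices, {A} is lowest.

Choose A only; total service cost 29.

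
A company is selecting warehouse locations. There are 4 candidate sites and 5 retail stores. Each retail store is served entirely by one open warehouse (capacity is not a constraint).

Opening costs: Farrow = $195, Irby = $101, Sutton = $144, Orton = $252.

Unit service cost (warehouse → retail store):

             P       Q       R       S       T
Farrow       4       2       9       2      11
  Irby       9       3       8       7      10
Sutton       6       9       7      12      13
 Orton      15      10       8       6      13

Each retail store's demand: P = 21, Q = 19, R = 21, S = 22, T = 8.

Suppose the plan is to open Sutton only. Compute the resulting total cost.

Total cost: 956

Each retail store is assigned to its cheapest site among the open ones.
{Sutton}: P→Sutton 6·21=126, Q→Sutton 9·19=171, R→Sutton 7·21=147, S→Sutton 12·22=264, T→Sutton 13·8=104. Service 812; fixed 144; total 956.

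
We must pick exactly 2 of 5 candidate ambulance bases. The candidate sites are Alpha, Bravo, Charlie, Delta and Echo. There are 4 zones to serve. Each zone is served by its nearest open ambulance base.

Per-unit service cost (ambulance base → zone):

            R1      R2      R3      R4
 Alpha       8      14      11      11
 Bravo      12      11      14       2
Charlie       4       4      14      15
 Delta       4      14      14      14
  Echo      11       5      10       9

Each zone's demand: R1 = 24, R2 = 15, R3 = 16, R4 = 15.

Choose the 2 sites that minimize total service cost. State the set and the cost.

Choose Bravo and Charlie; total service cost 410.

With exactly 2 open, each zone uses its cheapest among the chosen.
{Bravo, Charlie}: R1→Charlie 4·24=96, R2→Charlie 4·15=60, R3→Bravo 14·16=224, R4→Bravo 2·15=30. Service cost 410.
{Charlie, Echo}: service cost 451
{Delta, Echo}: service cost 466
Among all 10 size-2 choices, {Bravo, Charlie} is lowest.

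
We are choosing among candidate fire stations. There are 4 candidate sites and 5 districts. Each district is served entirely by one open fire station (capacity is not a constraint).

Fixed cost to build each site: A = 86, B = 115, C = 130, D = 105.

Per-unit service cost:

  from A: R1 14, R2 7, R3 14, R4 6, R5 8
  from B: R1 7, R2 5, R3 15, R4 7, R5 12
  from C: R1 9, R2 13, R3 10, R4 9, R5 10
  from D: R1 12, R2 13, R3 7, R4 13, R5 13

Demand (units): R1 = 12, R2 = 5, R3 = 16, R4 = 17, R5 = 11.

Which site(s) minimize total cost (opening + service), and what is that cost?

Open A and D; minimum total cost 672.

For any fixed open set, each district goes to its cheapest open site; total = fixed + service.
{A, D}: R1→D 12·12=144, R2→A 7·5=35, R3→D 7·16=112, R4→A 6·17=102, R5→A 8·11=88. Service 481; fixed 191; total 672.
{B, D}: R1→B 7·12=84, R2→B 5·5=25, R3→D 7·16=112, R4→B 7·17=119, R5→B 12·11=132. Service 472; fixed 220; total 692.
{A}: service 617 + fixed 86 = 703
{A, B, C, D}: service 411 + fixed 436 = 847
No other subset beats 672.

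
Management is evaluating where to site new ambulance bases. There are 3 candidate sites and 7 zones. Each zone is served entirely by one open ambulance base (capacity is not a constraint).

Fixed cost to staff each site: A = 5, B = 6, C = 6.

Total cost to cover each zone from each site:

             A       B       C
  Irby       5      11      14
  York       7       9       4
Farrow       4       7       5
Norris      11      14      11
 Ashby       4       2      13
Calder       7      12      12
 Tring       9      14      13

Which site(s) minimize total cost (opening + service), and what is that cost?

For any fixed open set, each zone goes to its cheapest open site; total = fixed + service.
{A}: Irby→A 5, York→A 7, Farrow→A 4, Norris→A 11, Ashby→A 4, Calder→A 7, Tring→A 9. Service 47; fixed 5; total 52.
{A, C}: service 44 + fixed 11 = 55
{A, B}: service 45 + fixed 11 = 56
{A, B, C}: Irby→A 5, York→C 4, Farrow→A 4, Norris→A 11, Ashby→B 2, Calder→A 7, Tring→A 9. Service 42; fixed 17; total 59.
No other subset beats 52.

Open A only; minimum total cost 52.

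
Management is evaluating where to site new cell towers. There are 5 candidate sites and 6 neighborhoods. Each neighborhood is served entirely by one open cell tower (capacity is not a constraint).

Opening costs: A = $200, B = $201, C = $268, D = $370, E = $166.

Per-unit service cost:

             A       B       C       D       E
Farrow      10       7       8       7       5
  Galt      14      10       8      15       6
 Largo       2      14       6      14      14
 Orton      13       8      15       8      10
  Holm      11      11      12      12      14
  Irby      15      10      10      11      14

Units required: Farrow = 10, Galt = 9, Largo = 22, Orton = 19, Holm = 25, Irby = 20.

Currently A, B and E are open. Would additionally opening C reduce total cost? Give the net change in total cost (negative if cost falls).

Current service cost with {A, B, E}: 775.
Adding C: each neighborhood re-picks its cheapest; new service cost 775, saving 0.
Extra fixed cost: 268. Net change = 268 − 0 = 268.
(Totals: 1342 → 1610.)

No — net change +268 (cost rises by 268).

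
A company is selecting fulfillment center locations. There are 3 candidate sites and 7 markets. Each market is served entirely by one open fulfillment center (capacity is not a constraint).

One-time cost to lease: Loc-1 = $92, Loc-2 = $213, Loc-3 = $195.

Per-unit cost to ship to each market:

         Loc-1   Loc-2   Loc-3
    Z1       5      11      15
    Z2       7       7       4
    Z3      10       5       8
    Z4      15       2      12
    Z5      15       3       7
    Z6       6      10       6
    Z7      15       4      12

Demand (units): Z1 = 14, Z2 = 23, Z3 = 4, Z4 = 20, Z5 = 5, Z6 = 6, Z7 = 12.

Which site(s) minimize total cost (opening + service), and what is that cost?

Open Loc-1 and Loc-2; minimum total cost 695.

For any fixed open set, each market goes to its cheapest open site; total = fixed + service.
{Loc-1, Loc-2}: Z1→Loc-1 5·14=70, Z2→Loc-1 7·23=161, Z3→Loc-2 5·4=20, Z4→Loc-2 2·20=40, Z5→Loc-2 3·5=15, Z6→Loc-1 6·6=36, Z7→Loc-2 4·12=48. Service 390; fixed 305; total 695.
{Loc-2}: service 498 + fixed 213 = 711
{Loc-2, Loc-3}: service 405 + fixed 408 = 813
{Loc-1, Loc-2, Loc-3}: service 321 + fixed 500 = 821
(All 7 nonempty subsets were checked; Loc-1 and Loc-2 is lowest.)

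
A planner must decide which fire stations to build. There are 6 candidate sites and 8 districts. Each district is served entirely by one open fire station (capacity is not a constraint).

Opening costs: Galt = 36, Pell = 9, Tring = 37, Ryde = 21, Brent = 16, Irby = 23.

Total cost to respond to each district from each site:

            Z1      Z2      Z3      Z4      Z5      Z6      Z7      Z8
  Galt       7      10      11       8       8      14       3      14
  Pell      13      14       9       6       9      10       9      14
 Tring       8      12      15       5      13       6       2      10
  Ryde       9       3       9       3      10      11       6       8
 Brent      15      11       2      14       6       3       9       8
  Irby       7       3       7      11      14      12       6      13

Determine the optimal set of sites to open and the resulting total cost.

For any fixed open set, each district goes to its cheapest open site; total = fixed + service.
{Ryde, Brent}: Z1→Ryde 9, Z2→Ryde 3, Z3→Brent 2, Z4→Ryde 3, Z5→Brent 6, Z6→Brent 3, Z7→Ryde 6, Z8→Ryde 8. Service 40; fixed 37; total 77.
{Ryde}: service 59 + fixed 21 = 80
{Pell, Brent}: Z1→Pell 13, Z2→Brent 11, Z3→Brent 2, Z4→Pell 6, Z5→Brent 6, Z6→Brent 3, Z7→Pell 9, Z8→Brent 8. Service 58; fixed 25; total 83.
{Galt, Pell, Tring, Ryde, Brent, Irby}: service 34 + fixed 142 = 176
No other subset beats 77.

Open Ryde and Brent; minimum total cost 77.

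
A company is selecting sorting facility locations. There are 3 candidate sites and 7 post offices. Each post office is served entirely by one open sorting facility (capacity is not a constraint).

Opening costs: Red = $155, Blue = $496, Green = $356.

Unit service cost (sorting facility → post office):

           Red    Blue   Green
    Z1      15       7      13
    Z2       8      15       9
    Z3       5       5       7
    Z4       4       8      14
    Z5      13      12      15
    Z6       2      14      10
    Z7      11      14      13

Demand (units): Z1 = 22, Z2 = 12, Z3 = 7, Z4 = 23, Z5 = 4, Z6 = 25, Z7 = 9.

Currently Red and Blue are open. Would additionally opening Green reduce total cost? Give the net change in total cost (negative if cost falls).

No — net change +356 (cost rises by 356).

Current service cost with {Red, Blue}: 574.
Adding Green: each post office re-picks its cheapest; new service cost 574, saving 0.
Extra fixed cost: 356. Net change = 356 − 0 = 356.
(Totals: 1225 → 1581.)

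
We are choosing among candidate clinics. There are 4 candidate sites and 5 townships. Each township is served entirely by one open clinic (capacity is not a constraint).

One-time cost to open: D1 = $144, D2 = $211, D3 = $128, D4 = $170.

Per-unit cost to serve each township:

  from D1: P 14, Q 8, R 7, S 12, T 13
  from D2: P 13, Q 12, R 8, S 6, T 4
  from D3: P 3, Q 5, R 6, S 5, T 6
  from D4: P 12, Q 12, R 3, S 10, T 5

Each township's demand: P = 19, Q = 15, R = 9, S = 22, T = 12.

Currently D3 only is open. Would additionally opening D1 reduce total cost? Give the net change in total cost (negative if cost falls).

Current service cost with {D3}: 368.
Adding D1: each township re-picks its cheapest; new service cost 368, saving 0.
Extra fixed cost: 144. Net change = 144 − 0 = 144.
(Totals: 496 → 640.)

No — net change +144 (cost rises by 144).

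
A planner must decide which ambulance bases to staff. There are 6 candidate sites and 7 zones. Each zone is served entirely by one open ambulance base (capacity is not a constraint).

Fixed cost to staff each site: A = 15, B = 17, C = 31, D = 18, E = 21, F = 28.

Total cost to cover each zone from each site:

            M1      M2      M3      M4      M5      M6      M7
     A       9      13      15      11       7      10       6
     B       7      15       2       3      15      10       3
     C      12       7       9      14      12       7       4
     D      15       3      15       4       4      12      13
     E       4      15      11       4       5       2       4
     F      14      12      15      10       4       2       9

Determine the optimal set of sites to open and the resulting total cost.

For any fixed open set, each zone goes to its cheapest open site; total = fixed + service.
{E}: M1→E 4, M2→E 15, M3→E 11, M4→E 4, M5→E 5, M6→E 2, M7→E 4. Service 45; fixed 21; total 66.
{B, D}: M1→B 7, M2→D 3, M3→B 2, M4→B 3, M5→D 4, M6→B 10, M7→B 3. Service 32; fixed 35; total 67.
{D, E}: service 32 + fixed 39 = 71
{A, B, C, D, E, F}: service 21 + fixed 130 = 151
No other subset beats 66.

Open E only; minimum total cost 66.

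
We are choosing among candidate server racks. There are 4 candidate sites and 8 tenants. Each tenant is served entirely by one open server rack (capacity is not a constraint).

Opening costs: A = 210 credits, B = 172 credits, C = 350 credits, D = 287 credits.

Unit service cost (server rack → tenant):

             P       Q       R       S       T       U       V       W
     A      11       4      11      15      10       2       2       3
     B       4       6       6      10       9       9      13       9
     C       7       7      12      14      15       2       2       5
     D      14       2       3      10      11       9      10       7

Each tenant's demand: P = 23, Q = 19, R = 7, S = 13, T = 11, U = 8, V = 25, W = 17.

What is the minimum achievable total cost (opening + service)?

Minimum total cost: 938

For any fixed open set, each tenant goes to its cheapest open site; total = fixed + service.
{A, B}: P→B 4·23=92, Q→A 4·19=76, R→B 6·7=42, S→B 10·13=130, T→B 9·11=99, U→A 2·8=16, V→A 2·25=50, W→A 3·17=51. Service 556; fixed 382; total 938.
{A}: service 828 + fixed 210 = 1038
{B, C}: P→B 4·23=92, Q→B 6·19=114, R→B 6·7=42, S→B 10·13=130, T→B 9·11=99, U→C 2·8=16, V→C 2·25=50, W→C 5·17=85. Service 628; fixed 522; total 1150.
{A, B, C, D}: service 497 + fixed 1019 = 1516
(All 15 nonempty subsets were checked; A and B is lowest.)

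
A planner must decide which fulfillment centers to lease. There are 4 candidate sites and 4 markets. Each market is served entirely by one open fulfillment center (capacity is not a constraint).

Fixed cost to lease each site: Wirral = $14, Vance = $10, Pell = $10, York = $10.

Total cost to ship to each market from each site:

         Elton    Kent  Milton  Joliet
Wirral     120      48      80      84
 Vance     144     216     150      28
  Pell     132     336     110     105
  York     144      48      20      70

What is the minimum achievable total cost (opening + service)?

Minimum total cost: 250

For any fixed open set, each market goes to its cheapest open site; total = fixed + service.
{Wirral, Vance, York}: Elton→Wirral 120, Kent→Wirral 48, Milton→York 20, Joliet→Vance 28. Service 216; fixed 34; total 250.
{Vance, Pell, York}: service 228 + fixed 30 = 258
{Wirral, Vance, Pell, York}: Elton→Wirral 120, Kent→Wirral 48, Milton→York 20, Joliet→Vance 28. Service 216; fixed 44; total 260.
{Vance}: service 538 + fixed 10 = 548
(All 15 nonempty subsets were checked; Wirral, Vance and York is lowest.)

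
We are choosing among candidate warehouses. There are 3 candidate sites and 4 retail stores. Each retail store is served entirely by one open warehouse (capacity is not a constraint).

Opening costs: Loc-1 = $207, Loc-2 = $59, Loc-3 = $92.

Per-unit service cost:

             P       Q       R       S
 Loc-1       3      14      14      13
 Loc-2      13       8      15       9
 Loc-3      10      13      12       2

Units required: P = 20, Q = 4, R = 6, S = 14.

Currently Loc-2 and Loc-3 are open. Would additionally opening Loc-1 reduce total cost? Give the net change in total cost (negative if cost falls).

No — net change +67 (cost rises by 67).

Current service cost with {Loc-2, Loc-3}: 332.
Adding Loc-1: each retail store re-picks its cheapest; new service cost 192, saving 140.
Extra fixed cost: 207. Net change = 207 − 140 = 67.
(Totals: 483 → 550.)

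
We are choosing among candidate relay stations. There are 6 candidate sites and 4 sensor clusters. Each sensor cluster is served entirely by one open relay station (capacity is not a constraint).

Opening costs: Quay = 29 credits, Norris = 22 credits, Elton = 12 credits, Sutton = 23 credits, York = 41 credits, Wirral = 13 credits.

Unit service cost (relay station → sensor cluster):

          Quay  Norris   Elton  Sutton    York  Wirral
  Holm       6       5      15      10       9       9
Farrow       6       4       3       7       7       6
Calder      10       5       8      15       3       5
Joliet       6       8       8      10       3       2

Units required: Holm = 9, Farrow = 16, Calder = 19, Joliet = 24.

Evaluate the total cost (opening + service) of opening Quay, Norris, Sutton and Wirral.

Total cost: 339

Each sensor cluster is assigned to its cheapest site among the open ones.
{Quay, Norris, Sutton, Wirral}: Holm→Norris 5·9=45, Farrow→Norris 4·16=64, Calder→Norris 5·19=95, Joliet→Wirral 2·24=48. Service 252; fixed 87; total 339.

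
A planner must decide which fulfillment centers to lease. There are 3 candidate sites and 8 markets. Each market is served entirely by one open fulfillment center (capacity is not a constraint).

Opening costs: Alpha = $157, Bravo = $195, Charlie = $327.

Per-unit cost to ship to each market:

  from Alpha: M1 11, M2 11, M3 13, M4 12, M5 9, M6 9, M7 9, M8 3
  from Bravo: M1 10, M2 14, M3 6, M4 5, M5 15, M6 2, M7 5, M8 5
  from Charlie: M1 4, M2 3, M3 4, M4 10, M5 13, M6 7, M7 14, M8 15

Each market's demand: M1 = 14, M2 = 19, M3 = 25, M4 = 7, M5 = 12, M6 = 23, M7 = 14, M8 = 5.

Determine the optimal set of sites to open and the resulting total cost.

Open Bravo and Charlie; minimum total cost 1067.

For any fixed open set, each market goes to its cheapest open site; total = fixed + service.
{Bravo, Charlie}: M1→Charlie 4·14=56, M2→Charlie 3·19=57, M3→Charlie 4·25=100, M4→Bravo 5·7=35, M5→Charlie 13·12=156, M6→Bravo 2·23=46, M7→Bravo 5·14=70, M8→Bravo 5·5=25. Service 545; fixed 522; total 1067.
{Bravo}: service 912 + fixed 195 = 1107
{Alpha, Bravo}: service 773 + fixed 352 = 1125
{Alpha, Bravo, Charlie}: service 487 + fixed 679 = 1166
No other subset beats 1067.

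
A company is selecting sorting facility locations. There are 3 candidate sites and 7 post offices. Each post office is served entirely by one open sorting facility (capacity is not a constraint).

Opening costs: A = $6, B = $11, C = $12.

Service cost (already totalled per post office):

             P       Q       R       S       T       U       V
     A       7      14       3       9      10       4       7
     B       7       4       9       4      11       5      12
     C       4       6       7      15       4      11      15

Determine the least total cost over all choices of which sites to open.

Minimum total cost: 55

For any fixed open set, each post office goes to its cheapest open site; total = fixed + service.
{A, C}: P→C 4, Q→C 6, R→A 3, S→A 9, T→C 4, U→A 4, V→A 7. Service 37; fixed 18; total 55.
{A, B}: P→A 7, Q→B 4, R→A 3, S→B 4, T→A 10, U→A 4, V→A 7. Service 39; fixed 17; total 56.
{A, B, C}: P→C 4, Q→B 4, R→A 3, S→B 4, T→C 4, U→A 4, V→A 7. Service 30; fixed 29; total 59.
{A}: service 54 + fixed 6 = 60
No other subset beats 55.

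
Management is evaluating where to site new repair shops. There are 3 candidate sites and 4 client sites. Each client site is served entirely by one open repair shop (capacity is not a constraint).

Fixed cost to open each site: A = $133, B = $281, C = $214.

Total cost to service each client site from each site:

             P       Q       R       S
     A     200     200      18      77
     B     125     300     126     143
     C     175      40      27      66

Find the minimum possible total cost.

For any fixed open set, each client site goes to its cheapest open site; total = fixed + service.
{C}: P→C 175, Q→C 40, R→C 27, S→C 66. Service 308; fixed 214; total 522.
{A}: service 495 + fixed 133 = 628
{A, C}: P→C 175, Q→C 40, R→A 18, S→C 66. Service 299; fixed 347; total 646.
{A, B, C}: service 249 + fixed 628 = 877
No other subset beats 522.

Minimum total cost: 522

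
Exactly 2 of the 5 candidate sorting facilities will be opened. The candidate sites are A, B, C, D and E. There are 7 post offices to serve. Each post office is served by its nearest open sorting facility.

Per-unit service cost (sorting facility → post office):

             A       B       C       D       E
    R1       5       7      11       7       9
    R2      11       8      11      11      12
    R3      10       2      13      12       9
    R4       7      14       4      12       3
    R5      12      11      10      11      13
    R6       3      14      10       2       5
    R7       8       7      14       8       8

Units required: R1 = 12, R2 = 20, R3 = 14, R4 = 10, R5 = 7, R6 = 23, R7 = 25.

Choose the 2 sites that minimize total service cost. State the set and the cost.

With exactly 2 open, each post office uses its cheapest among the chosen.
{A, B}: R1→A 5·12=60, R2→B 8·20=160, R3→B 2·14=28, R4→A 7·10=70, R5→B 11·7=77, R6→A 3·23=69, R7→B 7·25=175. Service cost 639.
{B, E}: service cost 669
{B, D}: service cost 690
Among all 10 size-2 choices, {A, B} is lowest.

Choose A and B; total service cost 639.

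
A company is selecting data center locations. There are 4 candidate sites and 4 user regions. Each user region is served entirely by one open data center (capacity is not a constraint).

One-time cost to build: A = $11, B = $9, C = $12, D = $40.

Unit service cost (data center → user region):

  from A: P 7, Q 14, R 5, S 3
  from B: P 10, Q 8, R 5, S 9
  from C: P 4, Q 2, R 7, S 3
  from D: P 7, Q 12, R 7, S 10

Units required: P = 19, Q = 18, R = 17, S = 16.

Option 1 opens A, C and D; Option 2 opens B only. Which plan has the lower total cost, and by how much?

Option 1 is cheaper by 264.

Option 1: {A, C, D}: P→C 4·19=76, Q→C 2·18=36, R→A 5·17=85, S→A 3·16=48. Service 245; fixed 63; total 308.
Option 2: {B}: P→B 10·19=190, Q→B 8·18=144, R→B 5·17=85, S→B 9·16=144. Service 563; fixed 9; total 572.
Difference: |308 − 572| = 264.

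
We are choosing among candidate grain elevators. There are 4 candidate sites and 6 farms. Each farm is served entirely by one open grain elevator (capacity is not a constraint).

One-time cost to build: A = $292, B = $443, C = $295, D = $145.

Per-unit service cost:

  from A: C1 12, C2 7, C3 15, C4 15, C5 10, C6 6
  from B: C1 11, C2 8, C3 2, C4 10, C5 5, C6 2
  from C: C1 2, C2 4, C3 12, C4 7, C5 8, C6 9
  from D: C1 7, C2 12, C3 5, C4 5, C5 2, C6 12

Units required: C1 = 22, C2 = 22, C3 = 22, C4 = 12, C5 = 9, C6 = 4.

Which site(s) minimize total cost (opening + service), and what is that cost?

Open C and D; minimum total cost 796.

For any fixed open set, each farm goes to its cheapest open site; total = fixed + service.
{C, D}: C1→C 2·22=44, C2→C 4·22=88, C3→D 5·22=110, C4→D 5·12=60, C5→D 2·9=18, C6→C 9·4=36. Service 356; fixed 440; total 796.
{D}: C1→D 7·22=154, C2→D 12·22=264, C3→D 5·22=110, C4→D 5·12=60, C5→D 2·9=18, C6→D 12·4=48. Service 654; fixed 145; total 799.
{C}: service 588 + fixed 295 = 883
{A, B, C, D}: C1→C 2·22=44, C2→C 4·22=88, C3→B 2·22=44, C4→D 5·12=60, C5→D 2·9=18, C6→B 2·4=8. Service 262; fixed 1175; total 1437.
No other subset beats 796.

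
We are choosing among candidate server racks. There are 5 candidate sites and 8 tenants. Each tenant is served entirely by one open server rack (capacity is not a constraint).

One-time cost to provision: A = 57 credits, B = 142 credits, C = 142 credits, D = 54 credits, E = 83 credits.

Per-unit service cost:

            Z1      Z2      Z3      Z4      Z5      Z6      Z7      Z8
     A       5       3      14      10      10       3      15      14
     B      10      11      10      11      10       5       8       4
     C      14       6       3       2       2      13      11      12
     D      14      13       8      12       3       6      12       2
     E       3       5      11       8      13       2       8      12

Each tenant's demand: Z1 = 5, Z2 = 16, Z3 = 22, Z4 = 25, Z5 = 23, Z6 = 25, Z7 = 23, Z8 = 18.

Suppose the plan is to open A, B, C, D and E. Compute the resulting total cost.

Each tenant is assigned to its cheapest site among the open ones.
{A, B, C, D, E}: Z1→E 3·5=15, Z2→A 3·16=48, Z3→C 3·22=66, Z4→C 2·25=50, Z5→C 2·23=46, Z6→E 2·25=50, Z7→B 8·23=184, Z8→D 2·18=36. Service 495; fixed 478; total 973.

Total cost: 973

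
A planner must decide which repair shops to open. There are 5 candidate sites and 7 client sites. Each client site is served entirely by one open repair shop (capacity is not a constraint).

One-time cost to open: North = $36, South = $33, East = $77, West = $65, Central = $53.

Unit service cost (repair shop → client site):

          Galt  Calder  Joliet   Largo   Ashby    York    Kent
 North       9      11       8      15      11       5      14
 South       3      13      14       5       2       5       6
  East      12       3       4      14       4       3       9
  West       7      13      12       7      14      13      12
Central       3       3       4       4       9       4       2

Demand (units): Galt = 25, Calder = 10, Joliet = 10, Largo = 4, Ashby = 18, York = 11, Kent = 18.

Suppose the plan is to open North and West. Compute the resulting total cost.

Total cost: 963

Each client site is assigned to its cheapest site among the open ones.
{North, West}: Galt→West 7·25=175, Calder→North 11·10=110, Joliet→North 8·10=80, Largo→West 7·4=28, Ashby→North 11·18=198, York→North 5·11=55, Kent→West 12·18=216. Service 862; fixed 101; total 963.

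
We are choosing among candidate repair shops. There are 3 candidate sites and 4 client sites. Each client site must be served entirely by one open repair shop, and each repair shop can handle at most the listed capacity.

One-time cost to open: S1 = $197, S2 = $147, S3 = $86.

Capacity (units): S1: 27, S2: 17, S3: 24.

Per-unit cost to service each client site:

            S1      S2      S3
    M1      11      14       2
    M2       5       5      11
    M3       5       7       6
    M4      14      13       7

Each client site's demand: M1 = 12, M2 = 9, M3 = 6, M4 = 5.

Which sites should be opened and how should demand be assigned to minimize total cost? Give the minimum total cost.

Minimum total cost: 373

Open {S2, S3}: M1→S3 2·12=24, M2→S2 5·9=45, M3→S3 6·6=36, M4→S3 7·5=35.
Loads: S2 carries 9/17, S3 carries 23/24. Service 140; fixed 233; total 373.
Next best feasible plan costs 379.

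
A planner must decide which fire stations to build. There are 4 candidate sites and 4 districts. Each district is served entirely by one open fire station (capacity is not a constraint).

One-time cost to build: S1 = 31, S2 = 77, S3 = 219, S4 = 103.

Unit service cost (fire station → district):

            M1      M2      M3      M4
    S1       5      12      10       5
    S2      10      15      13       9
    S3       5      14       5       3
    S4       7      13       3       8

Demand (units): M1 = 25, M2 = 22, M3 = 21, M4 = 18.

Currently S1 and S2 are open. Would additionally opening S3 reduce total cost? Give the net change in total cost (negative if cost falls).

Current service cost with {S1, S2}: 689.
Adding S3: each district re-picks its cheapest; new service cost 548, saving 141.
Extra fixed cost: 219. Net change = 219 − 141 = 78.
(Totals: 797 → 875.)

No — net change +78 (cost rises by 78).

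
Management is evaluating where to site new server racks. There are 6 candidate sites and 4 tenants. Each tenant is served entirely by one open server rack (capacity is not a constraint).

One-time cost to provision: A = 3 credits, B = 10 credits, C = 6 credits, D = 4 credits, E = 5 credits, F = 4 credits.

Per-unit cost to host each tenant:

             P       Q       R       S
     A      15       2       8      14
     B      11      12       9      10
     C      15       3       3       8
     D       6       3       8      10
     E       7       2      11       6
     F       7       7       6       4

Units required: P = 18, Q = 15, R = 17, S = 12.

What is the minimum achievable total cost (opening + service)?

Minimum total cost: 254

For any fixed open set, each tenant goes to its cheapest open site; total = fixed + service.
{A, C, D, F}: P→D 6·18=108, Q→A 2·15=30, R→C 3·17=51, S→F 4·12=48. Service 237; fixed 17; total 254.
{C, D, E, F}: service 237 + fixed 19 = 256
{A, C, D, E, F}: service 237 + fixed 22 = 259
{A, B, C, D, E, F}: service 237 + fixed 32 = 269
No other subset beats 254.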